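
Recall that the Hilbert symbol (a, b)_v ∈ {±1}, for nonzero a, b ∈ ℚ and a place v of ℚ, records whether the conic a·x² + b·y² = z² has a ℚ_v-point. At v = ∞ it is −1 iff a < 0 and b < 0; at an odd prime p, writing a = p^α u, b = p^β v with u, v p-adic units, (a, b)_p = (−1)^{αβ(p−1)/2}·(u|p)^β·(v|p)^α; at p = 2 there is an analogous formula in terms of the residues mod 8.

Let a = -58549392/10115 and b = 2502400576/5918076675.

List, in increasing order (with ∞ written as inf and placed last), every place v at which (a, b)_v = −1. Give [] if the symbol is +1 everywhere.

(a, b) ≡ (-1155, 3) mod (ℚ^×)²; places V = {2, 3, 5, 7, 11, 13, 17, 37, 47, ∞}.
(a,b)_∞: sgn(-1155)=−, sgn(3)=+, so +1.
(a,b)_17: α=-2, u≡2; β=0, v≡11 (mod 17); (2|17)=+1, (11|17)=-1; sign (−1)^0·+1^0·-1^-2 = +1.
(a,b)_47: α=0, u≡20; β=-2, v≡36 (mod 47); (20|47)=-1, (36|47)=+1; sign (−1)^0·-1^-2·+1^0 = +1.
(a,b)_37: α=2, u≡32; β=2, v≡28 (mod 37); (32|37)=-1, (28|37)=+1; sign (−1)^0·-1^2·+1^2 = +1.
(a,b)_3: α=5, u≡2; β=-7, v≡1 (mod 3); (2|3)=-1, (1|3)=+1; sign (−1)^1·-1^-7·+1^5 = +1.
(a,b)_13: α=0, u≡8; β=4, v≡12 (mod 13); (8|13)=-1, (12|13)=+1; sign (−1)^0·-1^4·+1^0 = +1.
(a,b)_5: α=-1, u≡1; β=-2, v≡3 (mod 5); (1|5)=+1, (3|5)=-1; sign (−1)^0·+1^-2·-1^-1 = -1.
(a,b)_2: α=4, β=6; u≡5, v≡3 (mod 8); ε(u)ε(v)=0·1, αω(v)=4·1, βω(u)=6·1; sum ≡ 0  ⇒  +1.
(a,b)_11: α=1, u≡5; β=0, v≡1 (mod 11); (5|11)=+1, (1|11)=+1; sign (−1)^0·+1^0·+1^1 = +1.
(a,b)_7: α=-1, u≡5; β=-2, v≡3 (mod 7); (5|7)=-1, (3|7)=-1; sign (−1)^0·-1^-2·-1^-1 = -1.
Ram(-1155, 3) = {5, 7}; no ℚ_5-point on the conic.

[5, 7]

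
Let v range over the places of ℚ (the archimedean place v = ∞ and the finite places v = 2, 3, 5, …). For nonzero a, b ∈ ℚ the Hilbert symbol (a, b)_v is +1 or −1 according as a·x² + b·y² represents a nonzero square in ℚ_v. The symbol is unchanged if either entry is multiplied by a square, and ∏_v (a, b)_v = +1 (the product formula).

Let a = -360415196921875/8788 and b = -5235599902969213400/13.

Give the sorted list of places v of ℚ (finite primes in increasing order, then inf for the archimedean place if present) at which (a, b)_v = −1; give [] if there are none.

(a, b) ≡ (-559, -25893998) mod (ℚ^×)²; places V = {2, 5, 7, 13, 19, 23, 43, 53, ∞}.
(a,b)_2: α=-2, β=3; u≡1, v≡1 (mod 8); ε(u)ε(v)=0·0, αω(v)=-2·0, βω(u)=3·0; sum ≡ 0  ⇒  +1.
(a,b)_19: α=2, u≡16; β=3, v≡5 (mod 19); (16|19)=+1, (5|19)=+1; sign (−1)^0·+1^3·+1^2 = +1.
(a,b)_7: α=0, u≡1; β=2, v≡3 (mod 7); (1|7)=+1, (3|7)=-1; sign (−1)^0·+1^2·-1^0 = +1.
(a,b)_∞: sgn(-559)=−, sgn(-25893998)=−, so -1.
(a,b)_43: α=1, u≡2; β=1, v≡33 (mod 43); (2|43)=-1, (33|43)=-1; sign (−1)^1·-1^1·-1^1 = -1.
(a,b)_23: α=2, u≡1; β=3, v≡6 (mod 23); (1|23)=+1, (6|23)=+1; sign (−1)^0·+1^3·+1^2 = +1.
(a,b)_13: α=-3, u≡12; β=-1, v≡1 (mod 13); (12|13)=+1, (1|13)=+1; sign (−1)^0·+1^-1·+1^-3 = +1.
(a,b)_53: α=2, u≡47; β=3, v≡30 (mod 53); (47|53)=+1, (30|53)=-1; sign (−1)^0·+1^3·-1^2 = +1.
(a,b)_5: α=6, u≡4; β=2, v≡3 (mod 5); (4|5)=+1, (3|5)=-1; sign (−1)^0·+1^2·-1^6 = +1.
Ram(-559, -25893998) = {43, ∞}; no ℚ_43-point on the conic.

[43, inf]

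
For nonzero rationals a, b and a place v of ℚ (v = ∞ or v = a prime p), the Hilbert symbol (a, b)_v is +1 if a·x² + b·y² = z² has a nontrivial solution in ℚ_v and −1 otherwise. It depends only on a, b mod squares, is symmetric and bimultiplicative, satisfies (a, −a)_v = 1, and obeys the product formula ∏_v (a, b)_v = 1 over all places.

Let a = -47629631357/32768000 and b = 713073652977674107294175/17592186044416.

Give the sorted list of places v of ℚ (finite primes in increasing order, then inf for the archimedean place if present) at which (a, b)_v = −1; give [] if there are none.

[2, 5, 7, 13]

(a, b) ≡ (-385, 143) mod (ℚ^×)²; places V = {2, 5, 7, 11, 13, 17, 19, ∞}.
(a,b)_2: α=-18, β=-44; u≡7, v≡7 (mod 8); ε(u)ε(v)=1·1, αω(v)=-18·0, βω(u)=-44·0; sum ≡ 1  ⇒  -1.
(a,b)_17: α=2, u≡6; β=2, v≡14 (mod 17); (6|17)=-1, (14|17)=-1; sign (−1)^0·-1^2·-1^2 = +1.
(a,b)_7: α=3, u≡1; β=2, v≡6 (mod 7); (1|7)=+1, (6|7)=-1; sign (−1)^0·+1^2·-1^3 = -1.
(a,b)_∞: sgn(-385)=−, sgn(143)=+, so +1.
(a,b)_11: α=3, u≡1; β=7, v≡7 (mod 11); (1|11)=+1, (7|11)=-1; sign (−1)^1·+1^7·-1^3 = +1.
(a,b)_19: α=2, u≡10; β=6, v≡15 (mod 19); (10|19)=-1, (15|19)=-1; sign (−1)^0·-1^6·-1^2 = +1.
(a,b)_5: α=-3, u≡2; β=2, v≡2 (mod 5); (2|5)=-1, (2|5)=-1; sign (−1)^0·-1^2·-1^-3 = -1.
(a,b)_13: α=0, u≡6; β=3, v≡11 (mod 13); (6|13)=-1, (11|13)=-1; sign (−1)^0·-1^3·-1^0 = -1.
Ram(-385, 143) = {2, 5, 7, 13}; no ℚ_2-point on the conic.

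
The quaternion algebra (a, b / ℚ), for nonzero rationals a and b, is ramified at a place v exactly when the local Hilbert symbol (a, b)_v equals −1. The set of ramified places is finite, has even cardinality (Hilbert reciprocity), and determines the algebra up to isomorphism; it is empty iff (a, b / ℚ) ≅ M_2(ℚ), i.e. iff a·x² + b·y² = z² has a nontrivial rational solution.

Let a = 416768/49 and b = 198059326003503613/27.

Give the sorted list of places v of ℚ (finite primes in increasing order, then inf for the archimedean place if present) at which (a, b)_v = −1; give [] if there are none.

(a, b) ≡ (407, 1479) mod (ℚ^×)²; places V = {2, 3, 7, 11, 17, 29, 37, ∞}.
(a,b)_∞: sgn(407)=+, sgn(1479)=+, so +1.
(a,b)_2: α=10, β=0; u≡7, v≡7 (mod 8); ε(u)ε(v)=1·1, αω(v)=10·0, βω(u)=0·0; sum ≡ 1  ⇒  -1.
(a,b)_37: α=1, u≡26; β=4, v≡25 (mod 37); (26|37)=+1, (25|37)=+1; sign (−1)^0·+1^4·+1^1 = +1.
(a,b)_7: α=-2, u≡2; β=0, v≡2 (mod 7); (2|7)=+1, (2|7)=+1; sign (−1)^0·+1^0·+1^-2 = +1.
(a,b)_3: α=0, u≡2; β=-3, v≡1 (mod 3); (2|3)=-1, (1|3)=+1; sign (−1)^0·-1^-3·+1^0 = -1.
(a,b)_11: α=1, u≡3; β=8, v≡1 (mod 11); (3|11)=+1, (1|11)=+1; sign (−1)^0·+1^8·+1^1 = +1.
(a,b)_29: α=0, u≡28; β=1, v≡5 (mod 29); (28|29)=+1, (5|29)=+1; sign (−1)^0·+1^1·+1^0 = +1.
(a,b)_17: α=0, u≡2; β=1, v≡15 (mod 17); (2|17)=+1, (15|17)=+1; sign (−1)^0·+1^1·+1^0 = +1.
(407, 1479 / ℚ) ramifies at {2, 3}: a division algebra.

[2, 3]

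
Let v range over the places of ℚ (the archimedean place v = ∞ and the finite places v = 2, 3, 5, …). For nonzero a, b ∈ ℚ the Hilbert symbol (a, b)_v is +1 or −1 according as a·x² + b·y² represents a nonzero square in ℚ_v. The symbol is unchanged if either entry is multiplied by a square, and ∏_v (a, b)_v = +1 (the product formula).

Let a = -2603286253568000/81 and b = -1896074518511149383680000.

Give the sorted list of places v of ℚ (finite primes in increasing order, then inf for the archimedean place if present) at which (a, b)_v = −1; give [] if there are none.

[2, 5, 17, inf]

Mod squares: a ≡ -770, b ≡ -1547. Check v ∈ {∞, 2, 3, 5, 7, 11, 13, 17}.
v=13: a=13^4·(≡12), b=13^5·(≡2) mod 13; (12|13)=+1, (2|13)=-1; (−1)^{4·5·6}·(+1)^5·(-1)^4 = +1.
v=∞: -770 < 0 and -1547 < 0  ⇒  (a,b)_∞ = -1.
v=7: a=7^1·(≡2), b=7^3·(≡3) mod 7; (2|7)=+1, (3|7)=-1; (−1)^{1·3·3}·(+1)^3·(-1)^1 = +1.
v=3: a=3^-4·(≡1), b=3^0·(≡1) mod 3; (1|3)=+1, (1|3)=+1; (−1)^{-4·0·1}·(+1)^0·(+1)^-4 = +1.
v=5: a=5^3·(≡1), b=5^4·(≡2) mod 5; (1|5)=+1, (2|5)=-1; (−1)^{3·4·2}·(+1)^4·(-1)^3 = -1.
v=11: a=11^1·(≡6), b=11^0·(≡9) mod 11; (6|11)=-1, (9|11)=+1; (−1)^{1·0·5}·(-1)^0·(+1)^1 = +1.
v=17: a=17^2·(≡11), b=17^5·(≡3) mod 17; (11|17)=-1, (3|17)=-1; (−1)^{2·5·8}·(-1)^5·(-1)^2 = -1.
v=2: v_2(a)=15, v_2(b)=24; units ≡ 7, 5 (mod 8); ε·ε+αω+βω = 1·0+15·1+24·0 ≡ 1  ⇒  (a,b)_2 = -1.
|Ram(-770, -1547)| = 4, even; anisotropic at {2, 5, 17, ∞}.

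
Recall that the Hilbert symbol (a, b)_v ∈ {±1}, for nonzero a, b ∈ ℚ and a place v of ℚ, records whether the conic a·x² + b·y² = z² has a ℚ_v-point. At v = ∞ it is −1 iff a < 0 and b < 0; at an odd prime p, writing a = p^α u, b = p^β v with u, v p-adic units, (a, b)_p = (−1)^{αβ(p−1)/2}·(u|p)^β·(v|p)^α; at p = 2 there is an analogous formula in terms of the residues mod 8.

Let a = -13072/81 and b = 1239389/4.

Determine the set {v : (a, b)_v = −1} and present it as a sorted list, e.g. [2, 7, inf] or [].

(a, b) ≡ (-817, 1239389) mod (ℚ^×)²; places V = {2, 3, 19, 37, 41, 43, ∞}.
(a,b)_37: α=0, u≡9; β=1, v≡3 (mod 37); (9|37)=+1, (3|37)=+1; sign (−1)^0·+1^1·+1^0 = +1.
(a,b)_3: α=-4, u≡2; β=0, v≡2 (mod 3); (2|3)=-1, (2|3)=-1; sign (−1)^0·-1^0·-1^-4 = +1.
(a,b)_∞: sgn(-817)=−, sgn(1239389)=+, so +1.
(a,b)_43: α=1, u≡35; β=1, v≡14 (mod 43); (35|43)=+1, (14|43)=+1; sign (−1)^1·+1^1·+1^1 = -1.
(a,b)_19: α=1, u≡3; β=1, v≡1 (mod 19); (3|19)=-1, (1|19)=+1; sign (−1)^1·-1^1·+1^1 = +1.
(a,b)_41: α=0, u≡34; β=1, v≡3 (mod 41); (34|41)=-1, (3|41)=-1; sign (−1)^0·-1^1·-1^0 = -1.
(a,b)_2: α=4, β=-2; u≡7, v≡5 (mod 8); ε(u)ε(v)=1·0, αω(v)=4·1, βω(u)=-2·0; sum ≡ 0  ⇒  +1.
Ram(-817, 1239389) = {41, 43}; no ℚ_41-point on the conic.

[41, 43]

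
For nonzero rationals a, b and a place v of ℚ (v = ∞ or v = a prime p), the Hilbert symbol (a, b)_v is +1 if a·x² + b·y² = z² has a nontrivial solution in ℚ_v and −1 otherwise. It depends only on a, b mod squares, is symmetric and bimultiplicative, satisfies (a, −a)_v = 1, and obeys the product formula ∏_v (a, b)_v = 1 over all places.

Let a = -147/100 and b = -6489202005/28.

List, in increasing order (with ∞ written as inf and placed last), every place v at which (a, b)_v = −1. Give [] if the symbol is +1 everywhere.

Mod squares: a ≡ -3, b ≡ -19635. Check v ∈ {∞, 2, 3, 5, 7, 11, 13, 17}.
v=13: a=13^0·(≡1), b=13^4·(≡11) mod 13; (1|13)=+1, (11|13)=-1; (−1)^{0·4·6}·(+1)^4·(-1)^0 = +1.
v=5: a=5^-2·(≡2), b=5^1·(≡3) mod 5; (2|5)=-1, (3|5)=-1; (−1)^{-2·1·2}·(-1)^1·(-1)^-2 = -1.
v=3: a=3^1·(≡2), b=3^5·(≡1) mod 3; (2|3)=-1, (1|3)=+1; (−1)^{1·5·1}·(-1)^5·(+1)^1 = +1.
v=7: a=7^2·(≡2), b=7^-1·(≡2) mod 7; (2|7)=+1, (2|7)=+1; (−1)^{2·-1·3}·(+1)^-1·(+1)^2 = +1.
v=2: v_2(a)=-2, v_2(b)=-2; units ≡ 5, 5 (mod 8); ε·ε+αω+βω = 0·0+-2·1+-2·1 ≡ 0  ⇒  (a,b)_2 = +1.
v=∞: -3 < 0 and -19635 < 0  ⇒  (a,b)_∞ = -1.
v=17: a=17^0·(≡14), b=17^1·(≡9) mod 17; (14|17)=-1, (9|17)=+1; (−1)^{0·1·8}·(-1)^1·(+1)^0 = -1.
v=11: a=11^0·(≡7), b=11^1·(≡8) mod 11; (7|11)=-1, (8|11)=-1; (−1)^{0·1·5}·(-1)^1·(-1)^0 = -1.
Ram(-3, -19635) = {5, 11, 17, ∞}; no ℚ_5-point on the conic.

[5, 11, 17, inf]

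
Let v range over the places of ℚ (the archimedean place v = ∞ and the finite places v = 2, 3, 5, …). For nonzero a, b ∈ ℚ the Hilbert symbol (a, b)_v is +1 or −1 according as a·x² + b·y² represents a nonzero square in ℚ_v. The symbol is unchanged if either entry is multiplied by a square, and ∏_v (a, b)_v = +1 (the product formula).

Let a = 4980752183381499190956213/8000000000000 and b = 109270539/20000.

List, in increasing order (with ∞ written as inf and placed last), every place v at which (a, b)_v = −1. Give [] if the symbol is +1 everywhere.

(a, b) ≡ (266, 6118) mod (ℚ^×)²; places V = {2, 3, 5, 7, 11, 19, 23, ∞}.
(a,b)_5: α=-12, u≡1; β=-4, v≡2 (mod 5); (1|5)=+1, (2|5)=-1; sign (−1)^0·+1^-4·-1^-12 = +1.
(a,b)_11: α=2, u≡10; β=0, v≡2 (mod 11); (10|11)=-1, (2|11)=-1; sign (−1)^0·-1^0·-1^2 = +1.
(a,b)_19: α=3, u≡10; β=1, v≡15 (mod 19); (10|19)=-1, (15|19)=-1; sign (−1)^1·-1^1·-1^3 = -1.
(a,b)_7: α=9, u≡3; β=3, v≡3 (mod 7); (3|7)=-1, (3|7)=-1; sign (−1)^1·-1^3·-1^9 = -1.
(a,b)_23: α=4, u≡9; β=1, v≡1 (mod 23); (9|23)=+1, (1|23)=+1; sign (−1)^0·+1^1·+1^4 = +1.
(a,b)_∞: sgn(266)=+, sgn(6118)=+, so +1.
(a,b)_2: α=-15, β=-5; u≡5, v≡3 (mod 8); ε(u)ε(v)=0·1, αω(v)=-15·1, βω(u)=-5·1; sum ≡ 0  ⇒  +1.
(a,b)_3: α=12, u≡2; β=6, v≡1 (mod 3); (2|3)=-1, (1|3)=+1; sign (−1)^0·-1^6·+1^12 = +1.
(266, 6118 / ℚ) ramifies at {7, 19}: a division algebra.

[7, 19]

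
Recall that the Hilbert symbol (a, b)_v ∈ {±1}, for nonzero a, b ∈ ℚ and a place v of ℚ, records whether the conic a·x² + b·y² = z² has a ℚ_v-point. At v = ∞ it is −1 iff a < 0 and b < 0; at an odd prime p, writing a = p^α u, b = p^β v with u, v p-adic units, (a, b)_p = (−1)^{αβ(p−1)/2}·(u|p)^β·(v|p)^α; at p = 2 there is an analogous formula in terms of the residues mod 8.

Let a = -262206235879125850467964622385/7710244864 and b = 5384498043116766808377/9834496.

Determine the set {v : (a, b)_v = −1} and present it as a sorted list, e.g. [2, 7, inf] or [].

[5, 11, 13, 47]

Mod squares: a ≡ -1243385, b ≡ 700817. Check v ∈ {∞, 2, 3, 5, 7, 11, 13, 31, 37, 47}.
v=3: a=3^4·(≡1), b=3^4·(≡2) mod 3; (1|3)=+1, (2|3)=-1; (−1)^{4·4·1}·(+1)^4·(-1)^4 = +1.
v=13: a=13^13·(≡3), b=13^9·(≡7) mod 13; (3|13)=+1, (7|13)=-1; (−1)^{13·9·6}·(+1)^9·(-1)^13 = -1.
v=47: a=47^1·(≡16), b=47^1·(≡6) mod 47; (16|47)=+1, (6|47)=+1; (−1)^{1·1·23}·(+1)^1·(+1)^1 = -1.
v=2: v_2(a)=-16, v_2(b)=-12; units ≡ 7, 1 (mod 8); ε·ε+αω+βω = 1·0+-16·0+-12·0 ≡ 0  ⇒  (a,b)_2 = +1.
v=5: a=5^1·(≡2), b=5^0·(≡2) mod 5; (2|5)=-1, (2|5)=-1; (−1)^{1·0·2}·(-1)^0·(-1)^1 = -1.
v=31: a=31^4·(≡1), b=31^3·(≡5) mod 31; (1|31)=+1, (5|31)=+1; (−1)^{4·3·15}·(+1)^3·(+1)^4 = +1.
v=37: a=37^1·(≡30), b=37^1·(≡11) mod 37; (30|37)=+1, (11|37)=+1; (−1)^{1·1·18}·(+1)^1·(+1)^1 = +1.
v=∞: -1243385 < 0 and 700817 > 0  ⇒  (a,b)_∞ = +1.
v=7: a=7^-6·(≡1), b=7^-4·(≡3) mod 7; (1|7)=+1, (3|7)=-1; (−1)^{-6·-4·3}·(+1)^-4·(-1)^-6 = +1.
v=11: a=11^3·(≡1), b=11^2·(≡6) mod 11; (1|11)=+1, (6|11)=-1; (−1)^{3·2·5}·(+1)^2·(-1)^3 = -1.
(-1243385, 700817 / ℚ) ramifies at {5, 11, 13, 47}: a division algebra.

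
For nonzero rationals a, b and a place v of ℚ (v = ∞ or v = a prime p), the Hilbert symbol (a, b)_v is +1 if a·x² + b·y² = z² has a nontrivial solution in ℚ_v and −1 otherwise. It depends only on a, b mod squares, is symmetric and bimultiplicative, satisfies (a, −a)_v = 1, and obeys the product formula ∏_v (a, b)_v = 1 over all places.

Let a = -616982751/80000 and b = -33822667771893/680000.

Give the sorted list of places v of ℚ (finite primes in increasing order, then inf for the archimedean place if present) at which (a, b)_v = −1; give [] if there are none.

[2, inf]

(a, b) ≡ (-238, -46189) mod (ℚ^×)²; places V = {2, 3, 5, 7, 11, 13, 17, 19, 23, ∞}.
(a,b)_7: α=1, u≡4; β=4, v≡4 (mod 7); (4|7)=+1, (4|7)=+1; sign (−1)^0·+1^4·+1^1 = +1.
(a,b)_2: α=-7, β=-6; u≡1, v≡3 (mod 8); ε(u)ε(v)=0·1, αω(v)=-7·1, βω(u)=-6·0; sum ≡ 1  ⇒  -1.
(a,b)_17: α=1, u≡12; β=-1, v≡5 (mod 17); (12|17)=-1, (5|17)=-1; sign (−1)^0·-1^-1·-1^1 = +1.
(a,b)_23: α=2, u≡21; β=2, v≡16 (mod 23); (21|23)=-1, (16|23)=+1; sign (−1)^0·-1^2·+1^2 = +1.
(a,b)_5: α=-4, u≡3; β=-4, v≡4 (mod 5); (3|5)=-1, (4|5)=+1; sign (−1)^0·-1^-4·+1^-4 = +1.
(a,b)_11: α=2, u≡1; β=3, v≡3 (mod 11); (1|11)=+1, (3|11)=+1; sign (−1)^0·+1^3·+1^2 = +1.
(a,b)_∞: sgn(-238)=−, sgn(-46189)=−, so -1.
(a,b)_13: α=0, u≡4; β=1, v≡9 (mod 13); (4|13)=+1, (9|13)=+1; sign (−1)^0·+1^1·+1^0 = +1.
(a,b)_19: α=0, u≡5; β=1, v≡6 (mod 19); (5|19)=+1, (6|19)=+1; sign (−1)^0·+1^1·+1^0 = +1.
(a,b)_3: α=4, u≡2; β=4, v≡2 (mod 3); (2|3)=-1, (2|3)=-1; sign (−1)^0·-1^4·-1^4 = +1.
Ram(-238, -46189) = {2, ∞}; no ℚ_2-point on the conic.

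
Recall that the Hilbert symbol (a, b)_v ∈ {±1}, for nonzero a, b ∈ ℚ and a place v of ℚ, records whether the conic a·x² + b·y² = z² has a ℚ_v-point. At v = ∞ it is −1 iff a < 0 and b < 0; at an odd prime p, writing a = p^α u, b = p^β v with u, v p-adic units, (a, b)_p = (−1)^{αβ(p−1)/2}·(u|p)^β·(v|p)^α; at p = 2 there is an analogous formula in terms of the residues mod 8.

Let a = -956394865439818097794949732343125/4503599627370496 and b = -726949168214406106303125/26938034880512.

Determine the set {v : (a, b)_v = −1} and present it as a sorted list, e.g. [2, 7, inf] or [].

[17, 41, 43, inf]

Mod squares: a ≡ -5389901, b ≡ -8170. Check v ∈ {∞, 2, 3, 5, 7, 11, 17, 19, 37, 41, 43}.
v=19: a=19^5·(≡10), b=19^3·(≡4) mod 19; (10|19)=-1, (4|19)=+1; (−1)^{5·3·9}·(-1)^3·(+1)^5 = +1.
v=∞: -5389901 < 0 and -8170 < 0  ⇒  (a,b)_∞ = -1.
v=11: a=11^7·(≡9), b=11^4·(≡9) mod 11; (9|11)=+1, (9|11)=+1; (−1)^{7·4·5}·(+1)^4·(+1)^7 = +1.
v=3: a=3^0·(≡1), b=3^4·(≡2) mod 3; (1|3)=+1, (2|3)=-1; (−1)^{0·4·1}·(+1)^4·(-1)^0 = +1.
v=7: a=7^0·(≡2), b=7^-2·(≡6) mod 7; (2|7)=+1, (6|7)=-1; (−1)^{0·-2·3}·(+1)^-2·(-1)^0 = +1.
v=37: a=37^3·(≡33), b=37^2·(≡34) mod 37; (33|37)=+1, (34|37)=+1; (−1)^{3·2·18}·(+1)^2·(+1)^3 = +1.
v=5: a=5^4·(≡1), b=5^5·(≡4) mod 5; (1|5)=+1, (4|5)=+1; (−1)^{4·5·2}·(+1)^5·(+1)^4 = +1.
v=2: v_2(a)=-52, v_2(b)=-39; units ≡ 3, 3 (mod 8); ε·ε+αω+βω = 1·1+-52·1+-39·1 ≡ 0  ⇒  (a,b)_2 = +1.
v=17: a=17^3·(≡10), b=17^2·(≡12) mod 17; (10|17)=-1, (12|17)=-1; (−1)^{3·2·8}·(-1)^2·(-1)^3 = -1.
v=43: a=43^2·(≡22), b=43^1·(≡14) mod 43; (22|43)=-1, (14|43)=+1; (−1)^{2·1·21}·(-1)^1·(+1)^2 = -1.
v=41: a=41^3·(≡22), b=41^2·(≡24) mod 41; (22|41)=-1, (24|41)=-1; (−1)^{3·2·20}·(-1)^2·(-1)^3 = -1.
(-5389901, -8170 / ℚ) ramifies at {17, 41, 43, ∞}: a division algebra.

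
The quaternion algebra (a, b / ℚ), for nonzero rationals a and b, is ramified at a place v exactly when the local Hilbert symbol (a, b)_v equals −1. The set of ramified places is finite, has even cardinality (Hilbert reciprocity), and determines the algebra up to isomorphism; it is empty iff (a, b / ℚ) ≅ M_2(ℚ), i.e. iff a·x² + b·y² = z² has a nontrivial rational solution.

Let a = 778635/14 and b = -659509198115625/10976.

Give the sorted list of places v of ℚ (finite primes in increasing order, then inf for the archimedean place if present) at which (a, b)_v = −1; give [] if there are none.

[2, 13]

(a, b) ≡ (10010, -910) mod (ℚ^×)²; places V = {2, 3, 5, 7, 11, 13, ∞}.
(a,b)_3: α=2, u≡2; β=8, v≡2 (mod 3); (2|3)=-1, (2|3)=-1; sign (−1)^0·-1^8·-1^2 = +1.
(a,b)_2: α=-1, β=-5; u≡5, v≡1 (mod 8); ε(u)ε(v)=0·0, αω(v)=-1·0, βω(u)=-5·1; sum ≡ 1  ⇒  -1.
(a,b)_5: α=1, u≡3; β=5, v≡3 (mod 5); (3|5)=-1, (3|5)=-1; sign (−1)^0·-1^5·-1^1 = +1.
(a,b)_7: α=-1, u≡2; β=-3, v≡6 (mod 7); (2|7)=+1, (6|7)=-1; sign (−1)^1·+1^-3·-1^-1 = +1.
(a,b)_13: α=1, u≡4; β=3, v≡2 (mod 13); (4|13)=+1, (2|13)=-1; sign (−1)^0·+1^3·-1^1 = -1.
(a,b)_11: α=3, u≡8; β=4, v≡9 (mod 11); (8|11)=-1, (9|11)=+1; sign (−1)^0·-1^4·+1^3 = +1.
(a,b)_∞: sgn(10010)=+, sgn(-910)=−, so +1.
(10010, -910 / ℚ) ramifies at {2, 13}: a division algebra.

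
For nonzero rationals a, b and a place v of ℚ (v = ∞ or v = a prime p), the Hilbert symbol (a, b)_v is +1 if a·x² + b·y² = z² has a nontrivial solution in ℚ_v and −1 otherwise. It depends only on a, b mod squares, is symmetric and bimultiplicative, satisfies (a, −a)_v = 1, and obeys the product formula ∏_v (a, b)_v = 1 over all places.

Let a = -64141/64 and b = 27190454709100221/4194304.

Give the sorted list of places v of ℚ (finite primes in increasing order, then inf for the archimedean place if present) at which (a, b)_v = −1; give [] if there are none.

(a, b) ≡ (-1309, 21) mod (ℚ^×)²; places V = {2, 3, 7, 11, 17, ∞}.
(a,b)_3: α=0, u≡2; β=3, v≡1 (mod 3); (2|3)=-1, (1|3)=+1; sign (−1)^0·-1^3·+1^0 = -1.
(a,b)_2: α=-6, β=-22; u≡3, v≡5 (mod 8); ε(u)ε(v)=1·0, αω(v)=-6·1, βω(u)=-22·1; sum ≡ 0  ⇒  +1.
(a,b)_11: α=1, u≡6; β=4, v≡7 (mod 11); (6|11)=-1, (7|11)=-1; sign (−1)^0·-1^4·-1^1 = -1.
(a,b)_17: α=1, u≡4; β=4, v≡16 (mod 17); (4|17)=+1, (16|17)=+1; sign (−1)^0·+1^4·+1^1 = +1.
(a,b)_7: α=3, u≡2; β=7, v≡6 (mod 7); (2|7)=+1, (6|7)=-1; sign (−1)^1·+1^7·-1^3 = +1.
(a,b)_∞: sgn(-1309)=−, sgn(21)=+, so +1.
|Ram(-1309, 21)| = 2, even; anisotropic at {3, 11}.

[3, 11]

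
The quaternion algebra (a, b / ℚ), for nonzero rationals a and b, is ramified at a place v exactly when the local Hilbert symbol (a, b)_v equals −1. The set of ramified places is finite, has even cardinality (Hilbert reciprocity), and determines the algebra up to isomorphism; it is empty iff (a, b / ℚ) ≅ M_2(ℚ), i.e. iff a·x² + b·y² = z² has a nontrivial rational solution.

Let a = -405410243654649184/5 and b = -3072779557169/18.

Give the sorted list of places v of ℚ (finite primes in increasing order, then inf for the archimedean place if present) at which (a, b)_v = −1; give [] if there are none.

Mod squares: a ≡ -3230, b ≡ -7378. Check v ∈ {∞, 2, 3, 5, 7, 17, 19, 31}.
v=∞: -3230 < 0 and -7378 < 0  ⇒  (a,b)_∞ = -1.
v=31: a=31^4·(≡9), b=31^3·(≡2) mod 31; (9|31)=+1, (2|31)=+1; (−1)^{4·3·15}·(+1)^3·(+1)^4 = +1.
v=19: a=19^3·(≡6), b=19^2·(≡3) mod 19; (6|19)=+1, (3|19)=-1; (−1)^{3·2·9}·(+1)^2·(-1)^3 = -1.
v=3: a=3^0·(≡1), b=3^-2·(≡2) mod 3; (1|3)=+1, (2|3)=-1; (−1)^{0·-2·1}·(+1)^-2·(-1)^0 = +1.
v=17: a=17^1·(≡14), b=17^1·(≡15) mod 17; (14|17)=-1, (15|17)=+1; (−1)^{1·1·8}·(-1)^1·(+1)^1 = -1.
v=5: a=5^-1·(≡1), b=5^0·(≡2) mod 5; (1|5)=+1, (2|5)=-1; (−1)^{-1·0·2}·(+1)^0·(-1)^-1 = -1.
v=7: a=7^6·(≡4), b=7^5·(≡3) mod 7; (4|7)=+1, (3|7)=-1; (−1)^{6·5·3}·(+1)^5·(-1)^6 = +1.
v=2: v_2(a)=5, v_2(b)=-1; units ≡ 1, 7 (mod 8); ε·ε+αω+βω = 0·1+5·0+-1·0 ≡ 0  ⇒  (a,b)_2 = +1.
(-3230, -7378 / ℚ) ramifies at {5, 17, 19, ∞}: a division algebra.

[5, 17, 19, inf]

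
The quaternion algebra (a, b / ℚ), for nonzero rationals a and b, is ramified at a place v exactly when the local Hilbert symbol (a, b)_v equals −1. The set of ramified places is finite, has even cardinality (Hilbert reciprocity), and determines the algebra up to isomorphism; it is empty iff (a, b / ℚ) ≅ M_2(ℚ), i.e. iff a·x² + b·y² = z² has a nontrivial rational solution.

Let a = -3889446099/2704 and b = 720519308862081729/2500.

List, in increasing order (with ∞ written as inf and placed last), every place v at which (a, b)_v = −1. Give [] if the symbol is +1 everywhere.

[7, 11, 23, 37]

Mod squares: a ≡ -274659, b ≡ 5700849. Check v ∈ {∞, 2, 3, 5, 7, 11, 13, 17, 23, 29, 37, 41}.
v=37: a=37^0·(≡2), b=37^1·(≡33) mod 37; (2|37)=-1, (33|37)=+1; (−1)^{0·1·18}·(-1)^1·(+1)^0 = -1.
v=41: a=41^1·(≡5), b=41^2·(≡40) mod 41; (5|41)=+1, (40|41)=+1; (−1)^{1·2·20}·(+1)^2·(+1)^1 = +1.
v=17: a=17^2·(≡14), b=17^0·(≡15) mod 17; (14|17)=-1, (15|17)=+1; (−1)^{2·0·8}·(-1)^0·(+1)^2 = +1.
v=23: a=23^0·(≡21), b=23^3·(≡11) mod 23; (21|23)=-1, (11|23)=-1; (−1)^{0·3·11}·(-1)^3·(-1)^0 = -1.
v=∞: -274659 < 0 and 5700849 > 0  ⇒  (a,b)_∞ = +1.
v=2: v_2(a)=-4, v_2(b)=-2; units ≡ 5, 1 (mod 8); ε·ε+αω+βω = 0·0+-4·0+-2·1 ≡ 0  ⇒  (a,b)_2 = +1.
v=11: a=11^1·(≡9), b=11^1·(≡3) mod 11; (9|11)=+1, (3|11)=+1; (−1)^{1·1·5}·(+1)^1·(+1)^1 = -1.
v=5: a=5^0·(≡4), b=5^-4·(≡1) mod 5; (4|5)=+1, (1|5)=+1; (−1)^{0·-4·2}·(+1)^-4·(+1)^0 = +1.
v=7: a=7^3·(≡5), b=7^1·(≡3) mod 7; (5|7)=-1, (3|7)=-1; (−1)^{3·1·3}·(-1)^1·(-1)^3 = -1.
v=13: a=13^-2·(≡11), b=13^2·(≡7) mod 13; (11|13)=-1, (7|13)=-1; (−1)^{-2·2·6}·(-1)^2·(-1)^-2 = +1.
v=29: a=29^1·(≡3), b=29^3·(≡19) mod 29; (3|29)=-1, (19|29)=-1; (−1)^{1·3·14}·(-1)^3·(-1)^1 = +1.
v=3: a=3^1·(≡1), b=3^1·(≡2) mod 3; (1|3)=+1, (2|3)=-1; (−1)^{1·1·1}·(+1)^1·(-1)^1 = +1.
|Ram(-274659, 5700849)| = 4, even; anisotropic at {7, 11, 23, 37}.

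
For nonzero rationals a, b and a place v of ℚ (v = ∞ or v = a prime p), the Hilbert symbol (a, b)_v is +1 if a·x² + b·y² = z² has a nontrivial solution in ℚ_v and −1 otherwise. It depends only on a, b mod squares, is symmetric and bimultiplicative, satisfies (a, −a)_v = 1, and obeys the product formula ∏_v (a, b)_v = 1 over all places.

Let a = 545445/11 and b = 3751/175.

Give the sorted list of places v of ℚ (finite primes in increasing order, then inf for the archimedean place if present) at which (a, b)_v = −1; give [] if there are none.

Mod squares: a ≡ 666655, b ≡ 217. Check v ∈ {∞, 2, 3, 5, 7, 11, 17, 23, 31}.
v=17: a=17^1·(≡16), b=17^0·(≡9) mod 17; (16|17)=+1, (9|17)=+1; (−1)^{1·0·8}·(+1)^0·(+1)^1 = +1.
v=11: a=11^-1·(≡10), b=11^2·(≡2) mod 11; (10|11)=-1, (2|11)=-1; (−1)^{-1·2·5}·(-1)^2·(-1)^-1 = -1.
v=31: a=31^1·(≡27), b=31^1·(≡20) mod 31; (27|31)=-1, (20|31)=+1; (−1)^{1·1·15}·(-1)^1·(+1)^1 = +1.
v=5: a=5^1·(≡4), b=5^-2·(≡3) mod 5; (4|5)=+1, (3|5)=-1; (−1)^{1·-2·2}·(+1)^-2·(-1)^1 = -1.
v=∞: 666655 > 0 and 217 > 0  ⇒  (a,b)_∞ = +1.
v=7: a=7^0·(≡3), b=7^-1·(≡5) mod 7; (3|7)=-1, (5|7)=-1; (−1)^{0·-1·3}·(-1)^-1·(-1)^0 = -1.
v=23: a=23^1·(≡19), b=23^0·(≡10) mod 23; (19|23)=-1, (10|23)=-1; (−1)^{1·0·11}·(-1)^0·(-1)^1 = -1.
v=2: v_2(a)=0, v_2(b)=0; units ≡ 7, 1 (mod 8); ε·ε+αω+βω = 1·0+0·0+0·0 ≡ 0  ⇒  (a,b)_2 = +1.
v=3: a=3^2·(≡1), b=3^0·(≡1) mod 3; (1|3)=+1, (1|3)=+1; (−1)^{2·0·1}·(+1)^0·(+1)^2 = +1.
Ram(666655, 217) = {5, 7, 11, 23}; no ℚ_5-point on the conic.

[5, 7, 11, 23]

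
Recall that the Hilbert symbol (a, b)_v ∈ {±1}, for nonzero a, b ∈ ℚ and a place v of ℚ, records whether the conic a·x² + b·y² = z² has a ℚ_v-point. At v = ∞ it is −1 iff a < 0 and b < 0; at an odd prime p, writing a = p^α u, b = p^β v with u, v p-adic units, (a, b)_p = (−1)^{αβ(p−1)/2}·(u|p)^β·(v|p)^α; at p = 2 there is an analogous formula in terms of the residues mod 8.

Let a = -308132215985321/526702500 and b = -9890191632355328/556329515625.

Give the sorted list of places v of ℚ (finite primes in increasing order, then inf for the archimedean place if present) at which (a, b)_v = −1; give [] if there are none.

[2, inf]

Mod squares: a ≡ -16169, b ≡ -437. Check v ∈ {∞, 2, 3, 5, 7, 13, 17, 19, 23, 37, 41}.
v=41: a=41^2·(≡27), b=41^2·(≡29) mod 41; (27|41)=-1, (29|41)=-1; (−1)^{2·2·20}·(-1)^2·(-1)^2 = +1.
v=∞: -16169 < 0 and -437 < 0  ⇒  (a,b)_∞ = -1.
v=17: a=17^-2·(≡15), b=17^-2·(≡5) mod 17; (15|17)=+1, (5|17)=-1; (−1)^{-2·-2·8}·(+1)^-2·(-1)^-2 = +1.
v=3: a=3^-6·(≡1), b=3^-6·(≡1) mod 3; (1|3)=+1, (1|3)=+1; (−1)^{-6·-6·1}·(+1)^-6·(+1)^-6 = +1.
v=7: a=7^2·(≡2), b=7^4·(≡1) mod 7; (2|7)=+1, (1|7)=+1; (−1)^{2·4·3}·(+1)^4·(+1)^2 = +1.
v=2: v_2(a)=-2, v_2(b)=12; units ≡ 7, 3 (mod 8); ε·ε+αω+βω = 1·1+-2·1+12·0 ≡ 1  ⇒  (a,b)_2 = -1.
v=23: a=23^1·(≡15), b=23^1·(≡4) mod 23; (15|23)=-1, (4|23)=+1; (−1)^{1·1·11}·(-1)^1·(+1)^1 = +1.
v=19: a=19^1·(≡11), b=19^1·(≡3) mod 19; (11|19)=+1, (3|19)=-1; (−1)^{1·1·9}·(+1)^1·(-1)^1 = +1.
v=13: a=13^2·(≡1), b=13^-2·(≡7) mod 13; (1|13)=+1, (7|13)=-1; (−1)^{2·-2·6}·(+1)^-2·(-1)^2 = +1.
v=5: a=5^-4·(≡1), b=5^-6·(≡3) mod 5; (1|5)=+1, (3|5)=-1; (−1)^{-4·-6·2}·(+1)^-6·(-1)^-4 = +1.
v=37: a=37^3·(≡4), b=37^2·(≡3) mod 37; (4|37)=+1, (3|37)=+1; (−1)^{3·2·18}·(+1)^2·(+1)^3 = +1.
|Ram(-16169, -437)| = 2, even; anisotropic at {2, ∞}.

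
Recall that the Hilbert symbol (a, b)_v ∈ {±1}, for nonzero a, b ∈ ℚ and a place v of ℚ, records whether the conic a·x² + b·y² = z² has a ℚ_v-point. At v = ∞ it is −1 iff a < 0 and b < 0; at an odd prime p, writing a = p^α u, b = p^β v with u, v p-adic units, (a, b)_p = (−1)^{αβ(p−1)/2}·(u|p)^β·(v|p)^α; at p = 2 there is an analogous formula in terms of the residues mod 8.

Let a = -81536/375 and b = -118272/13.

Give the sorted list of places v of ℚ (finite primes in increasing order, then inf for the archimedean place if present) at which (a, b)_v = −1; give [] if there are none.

[3, 11, 13, inf]

(a, b) ≡ (-390, -6006) mod (ℚ^×)²; places V = {2, 3, 5, 7, 11, 13, ∞}.
(a,b)_13: α=1, u≡3; β=-1, v≡2 (mod 13); (3|13)=+1, (2|13)=-1; sign (−1)^0·+1^-1·-1^1 = -1.
(a,b)_5: α=-3, u≡3; β=0, v≡1 (mod 5); (3|5)=-1, (1|5)=+1; sign (−1)^0·-1^0·+1^-3 = +1.
(a,b)_2: α=7, β=9; u≡5, v≡5 (mod 8); ε(u)ε(v)=0·0, αω(v)=7·1, βω(u)=9·1; sum ≡ 0  ⇒  +1.
(a,b)_3: α=-1, u≡2; β=1, v≡2 (mod 3); (2|3)=-1, (2|3)=-1; sign (−1)^1·-1^1·-1^-1 = -1.
(a,b)_∞: sgn(-390)=−, sgn(-6006)=−, so -1.
(a,b)_7: α=2, u≡4; β=1, v≡5 (mod 7); (4|7)=+1, (5|7)=-1; sign (−1)^0·+1^1·-1^2 = +1.
(a,b)_11: α=0, u≡7; β=1, v≡3 (mod 11); (7|11)=-1, (3|11)=+1; sign (−1)^0·-1^1·+1^0 = -1.
|Ram(-390, -6006)| = 4, even; anisotropic at {3, 11, 13, ∞}.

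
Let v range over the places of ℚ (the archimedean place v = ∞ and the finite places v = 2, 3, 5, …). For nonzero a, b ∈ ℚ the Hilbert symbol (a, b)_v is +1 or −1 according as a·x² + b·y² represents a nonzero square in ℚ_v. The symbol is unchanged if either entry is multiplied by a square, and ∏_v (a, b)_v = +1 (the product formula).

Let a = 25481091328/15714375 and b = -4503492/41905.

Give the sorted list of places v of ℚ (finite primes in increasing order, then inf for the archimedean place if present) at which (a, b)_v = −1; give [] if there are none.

[2, 7, 23, 31]

(a, b) ≡ (176726319, -370185) mod (ℚ^×)²; places V = {2, 3, 5, 7, 11, 17, 23, 29, 31, 37, ∞}.
(a,b)_23: α=1, u≡21; β=1, v≡5 (mod 23); (21|23)=-1, (5|23)=-1; sign (−1)^1·-1^1·-1^1 = -1.
(a,b)_31: α=1, u≡17; β=0, v≡13 (mod 31); (17|31)=-1, (13|31)=-1; sign (−1)^0·-1^0·-1^1 = -1.
(a,b)_3: α=-1, u≡2; β=3, v≡1 (mod 3); (2|3)=-1, (1|3)=+1; sign (−1)^1·-1^3·+1^-1 = +1.
(a,b)_∞: sgn(176726319)=+, sgn(-370185)=−, so +1.
(a,b)_37: α=1, u≡32; β=1, v≡13 (mod 37); (32|37)=-1, (13|37)=-1; sign (−1)^0·-1^1·-1^1 = +1.
(a,b)_29: α=-1, u≡28; β=-1, v≡28 (mod 29); (28|29)=+1, (28|29)=+1; sign (−1)^0·+1^-1·+1^-1 = +1.
(a,b)_5: α=-4, u≡1; β=-1, v≡3 (mod 5); (1|5)=+1, (3|5)=-1; sign (−1)^0·+1^-1·-1^-4 = +1.
(a,b)_11: α=1, u≡3; β=0, v≡3 (mod 11); (3|11)=+1, (3|11)=+1; sign (−1)^0·+1^0·+1^1 = +1.
(a,b)_7: α=3, u≡2; β=2, v≡3 (mod 7); (2|7)=+1, (3|7)=-1; sign (−1)^0·+1^2·-1^3 = -1.
(a,b)_2: α=8, β=2; u≡7, v≡7 (mod 8); ε(u)ε(v)=1·1, αω(v)=8·0, βω(u)=2·0; sum ≡ 1  ⇒  -1.
(a,b)_17: α=-2, u≡6; β=-2, v≡7 (mod 17); (6|17)=-1, (7|17)=-1; sign (−1)^0·-1^-2·-1^-2 = +1.
Ram(176726319, -370185) = {2, 7, 23, 31}; no ℚ_2-point on the conic.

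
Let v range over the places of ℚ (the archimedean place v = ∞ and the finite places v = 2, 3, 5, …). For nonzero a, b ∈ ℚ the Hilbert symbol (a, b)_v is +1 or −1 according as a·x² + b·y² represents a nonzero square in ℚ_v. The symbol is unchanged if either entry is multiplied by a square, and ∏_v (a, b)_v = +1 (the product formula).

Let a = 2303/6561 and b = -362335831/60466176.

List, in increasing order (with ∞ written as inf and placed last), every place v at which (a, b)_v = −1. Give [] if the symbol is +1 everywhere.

Mod squares: a ≡ 47, b ≡ -17719. Check v ∈ {∞, 2, 3, 7, 11, 13, 29, 47}.
v=3: a=3^-8·(≡2), b=3^-10·(≡2) mod 3; (2|3)=-1, (2|3)=-1; (−1)^{-8·-10·1}·(-1)^-10·(-1)^-8 = +1.
v=2: v_2(a)=0, v_2(b)=-10; units ≡ 7, 1 (mod 8); ε·ε+αω+βω = 1·0+0·0+-10·0 ≡ 0  ⇒  (a,b)_2 = +1.
v=∞: 47 > 0 and -17719 < 0  ⇒  (a,b)_∞ = +1.
v=11: a=11^0·(≡3), b=11^2·(≡8) mod 11; (3|11)=+1, (8|11)=-1; (−1)^{0·2·5}·(+1)^2·(-1)^0 = +1.
v=13: a=13^0·(≡6), b=13^3·(≡2) mod 13; (6|13)=-1, (2|13)=-1; (−1)^{0·3·6}·(-1)^3·(-1)^0 = -1.
v=7: a=7^2·(≡6), b=7^0·(≡3) mod 7; (6|7)=-1, (3|7)=-1; (−1)^{2·0·3}·(-1)^0·(-1)^2 = +1.
v=47: a=47^1·(≡37), b=47^1·(≡5) mod 47; (37|47)=+1, (5|47)=-1; (−1)^{1·1·23}·(+1)^1·(-1)^1 = +1.
v=29: a=29^0·(≡10), b=29^1·(≡14) mod 29; (10|29)=-1, (14|29)=-1; (−1)^{0·1·14}·(-1)^1·(-1)^0 = -1.
Ram(47, -17719) = {13, 29}; no ℚ_13-point on the conic.

[13, 29]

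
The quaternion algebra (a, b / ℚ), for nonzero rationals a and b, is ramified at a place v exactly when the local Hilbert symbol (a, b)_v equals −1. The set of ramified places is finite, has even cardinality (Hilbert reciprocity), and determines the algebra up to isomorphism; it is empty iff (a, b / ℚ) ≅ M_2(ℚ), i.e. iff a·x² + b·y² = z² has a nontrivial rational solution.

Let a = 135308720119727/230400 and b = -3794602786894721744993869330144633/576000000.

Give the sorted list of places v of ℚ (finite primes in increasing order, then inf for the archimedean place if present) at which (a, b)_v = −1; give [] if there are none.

[2, 41]

Mod squares: a ≡ 188607503, b ≡ -148393. Check v ∈ {∞, 2, 3, 5, 7, 11, 13, 17, 29, 31, 41, 43}.
v=2: v_2(a)=-10, v_2(b)=-12; units ≡ 7, 7 (mod 8); ε·ε+αω+βω = 1·1+-10·0+-12·0 ≡ 1  ⇒  (a,b)_2 = -1.
v=29: a=29^1·(≡4), b=29^3·(≡20) mod 29; (4|29)=+1, (20|29)=+1; (−1)^{1·3·14}·(+1)^3·(+1)^1 = +1.
v=3: a=3^-2·(≡2), b=3^-2·(≡2) mod 3; (2|3)=-1, (2|3)=-1; (−1)^{-2·-2·1}·(-1)^-2·(-1)^-2 = +1.
v=41: a=41^1·(≡19), b=41^2·(≡17) mod 41; (19|41)=-1, (17|41)=-1; (−1)^{1·2·20}·(-1)^2·(-1)^1 = -1.
v=11: a=11^4·(≡7), b=11^6·(≡10) mod 11; (7|11)=-1, (10|11)=-1; (−1)^{4·6·5}·(-1)^6·(-1)^4 = +1.
v=17: a=17^1·(≡16), b=17^3·(≡13) mod 17; (16|17)=+1, (13|17)=+1; (−1)^{1·3·8}·(+1)^3·(+1)^1 = +1.
v=∞: 188607503 > 0 and -148393 < 0  ⇒  (a,b)_∞ = +1.
v=7: a=7^3·(≡3), b=7^7·(≡1) mod 7; (3|7)=-1, (1|7)=+1; (−1)^{3·7·3}·(-1)^7·(+1)^3 = +1.
v=5: a=5^-2·(≡2), b=5^-6·(≡3) mod 5; (2|5)=-1, (3|5)=-1; (−1)^{-2·-6·2}·(-1)^-6·(-1)^-2 = +1.
v=31: a=31^1·(≡27), b=31^2·(≡19) mod 31; (27|31)=-1, (19|31)=+1; (−1)^{1·2·15}·(-1)^2·(+1)^1 = +1.
v=13: a=13^0·(≡11), b=13^2·(≡7) mod 13; (11|13)=-1, (7|13)=-1; (−1)^{0·2·6}·(-1)^2·(-1)^0 = +1.
v=43: a=43^1·(≡40), b=43^3·(≡22) mod 43; (40|43)=+1, (22|43)=-1; (−1)^{1·3·21}·(+1)^3·(-1)^1 = +1.
(188607503, -148393 / ℚ) ramifies at {2, 41}: a division algebra.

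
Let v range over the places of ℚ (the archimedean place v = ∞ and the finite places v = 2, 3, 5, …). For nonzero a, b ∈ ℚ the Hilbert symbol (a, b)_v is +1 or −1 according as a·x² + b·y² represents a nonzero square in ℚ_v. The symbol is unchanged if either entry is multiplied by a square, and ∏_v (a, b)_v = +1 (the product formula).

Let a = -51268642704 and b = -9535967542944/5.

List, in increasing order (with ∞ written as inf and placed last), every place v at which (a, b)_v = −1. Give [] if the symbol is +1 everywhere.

Mod squares: a ≡ -370481, b ≡ -358530. Check v ∈ {∞, 2, 3, 5, 17, 19, 31, 37}.
v=37: a=37^1·(≡19), b=37^1·(≡26) mod 37; (19|37)=-1, (26|37)=+1; (−1)^{1·1·18}·(-1)^1·(+1)^1 = -1.
v=19: a=19^1·(≡3), b=19^1·(≡9) mod 19; (3|19)=-1, (9|19)=+1; (−1)^{1·1·9}·(-1)^1·(+1)^1 = +1.
v=3: a=3^2·(≡1), b=3^3·(≡1) mod 3; (1|3)=+1, (1|3)=+1; (−1)^{2·3·1}·(+1)^3·(+1)^2 = +1.
v=5: a=5^0·(≡1), b=5^-1·(≡1) mod 5; (1|5)=+1, (1|5)=+1; (−1)^{0·-1·2}·(+1)^-1·(+1)^0 = +1.
v=2: v_2(a)=4, v_2(b)=5; units ≡ 7, 7 (mod 8); ε·ε+αω+βω = 1·1+4·0+5·0 ≡ 1  ⇒  (a,b)_2 = -1.
v=17: a=17^1·(≡4), b=17^1·(≡6) mod 17; (4|17)=+1, (6|17)=-1; (−1)^{1·1·8}·(+1)^1·(-1)^1 = -1.
v=∞: -370481 < 0 and -358530 < 0  ⇒  (a,b)_∞ = -1.
v=31: a=31^3·(≡21), b=31^4·(≡19) mod 31; (21|31)=-1, (19|31)=+1; (−1)^{3·4·15}·(-1)^4·(+1)^3 = +1.
Ram(-370481, -358530) = {2, 17, 37, ∞}; no ℚ_2-point on the conic.

[2, 17, 37, inf]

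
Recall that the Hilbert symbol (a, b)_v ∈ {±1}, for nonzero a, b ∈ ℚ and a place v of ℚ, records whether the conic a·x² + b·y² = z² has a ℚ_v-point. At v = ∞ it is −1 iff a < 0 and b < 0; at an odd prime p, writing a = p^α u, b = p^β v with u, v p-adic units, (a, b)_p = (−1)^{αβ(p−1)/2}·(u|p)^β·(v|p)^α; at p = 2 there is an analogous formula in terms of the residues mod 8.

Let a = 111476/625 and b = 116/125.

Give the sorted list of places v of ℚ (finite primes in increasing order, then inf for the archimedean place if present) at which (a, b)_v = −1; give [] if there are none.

[]

Mod squares: a ≡ 29, b ≡ 145. Check v ∈ {∞, 2, 5, 29, 31}.
v=2: v_2(a)=2, v_2(b)=2; units ≡ 5, 1 (mod 8); ε·ε+αω+βω = 0·0+2·0+2·1 ≡ 0  ⇒  (a,b)_2 = +1.
v=29: a=29^1·(≡1), b=29^1·(≡23) mod 29; (1|29)=+1, (23|29)=+1; (−1)^{1·1·14}·(+1)^1·(+1)^1 = +1.
v=5: a=5^-4·(≡1), b=5^-3·(≡1) mod 5; (1|5)=+1, (1|5)=+1; (−1)^{-4·-3·2}·(+1)^-3·(+1)^-4 = +1.
v=31: a=31^2·(≡17), b=31^0·(≡23) mod 31; (17|31)=-1, (23|31)=-1; (−1)^{2·0·15}·(-1)^0·(-1)^2 = +1.
v=∞: 29 > 0 and 145 > 0  ⇒  (a,b)_∞ = +1.
Every local symbol is +1, so the conic 29·x² + 145·y² = z² has ℚ_v-points for all v and hence a ℚ-point; (a, b / ℚ) ≅ M_2(ℚ).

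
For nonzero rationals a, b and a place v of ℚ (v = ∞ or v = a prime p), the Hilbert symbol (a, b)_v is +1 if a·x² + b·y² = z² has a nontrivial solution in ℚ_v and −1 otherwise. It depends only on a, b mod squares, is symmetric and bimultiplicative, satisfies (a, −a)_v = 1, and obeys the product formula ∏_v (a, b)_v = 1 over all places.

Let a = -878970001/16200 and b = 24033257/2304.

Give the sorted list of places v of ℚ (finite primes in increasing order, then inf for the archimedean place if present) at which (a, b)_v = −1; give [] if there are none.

Mod squares: a ≡ -3458, b ≡ 17. Check v ∈ {∞, 2, 3, 5, 7, 13, 17, 19, 23, 29, 31, 41}.
v=3: a=3^-4·(≡1), b=3^-2·(≡2) mod 3; (1|3)=+1, (2|3)=-1; (−1)^{-4·-2·1}·(+1)^-2·(-1)^-4 = +1.
v=41: a=41^0·(≡27), b=41^2·(≡19) mod 41; (27|41)=-1, (19|41)=-1; (−1)^{0·2·20}·(-1)^2·(-1)^0 = +1.
v=23: a=23^2·(≡14), b=23^0·(≡7) mod 23; (14|23)=-1, (7|23)=-1; (−1)^{2·0·11}·(-1)^0·(-1)^2 = +1.
v=19: a=19^1·(≡8), b=19^0·(≡1) mod 19; (8|19)=-1, (1|19)=+1; (−1)^{1·0·9}·(-1)^0·(+1)^1 = +1.
v=13: a=13^1·(≡7), b=13^0·(≡9) mod 13; (7|13)=-1, (9|13)=+1; (−1)^{1·0·6}·(-1)^0·(+1)^1 = +1.
v=2: v_2(a)=-3, v_2(b)=-8; units ≡ 7, 1 (mod 8); ε·ε+αω+βω = 1·0+-3·0+-8·0 ≡ 0  ⇒  (a,b)_2 = +1.
v=5: a=5^-2·(≡3), b=5^0·(≡3) mod 5; (3|5)=-1, (3|5)=-1; (−1)^{-2·0·2}·(-1)^0·(-1)^-2 = +1.
v=7: a=7^1·(≡6), b=7^0·(≡3) mod 7; (6|7)=-1, (3|7)=-1; (−1)^{1·0·3}·(-1)^0·(-1)^1 = -1.
v=31: a=31^2·(≡18), b=31^0·(≡29) mod 31; (18|31)=+1, (29|31)=-1; (−1)^{2·0·15}·(+1)^0·(-1)^2 = +1.
v=17: a=17^0·(≡12), b=17^1·(≡2) mod 17; (12|17)=-1, (2|17)=+1; (−1)^{0·1·8}·(-1)^1·(+1)^0 = -1.
v=∞: -3458 < 0 and 17 > 0  ⇒  (a,b)_∞ = +1.
v=29: a=29^0·(≡1), b=29^2·(≡21) mod 29; (1|29)=+1, (21|29)=-1; (−1)^{0·2·14}·(+1)^2·(-1)^0 = +1.
|Ram(-3458, 17)| = 2, even; anisotropic at {7, 17}.

[7, 17]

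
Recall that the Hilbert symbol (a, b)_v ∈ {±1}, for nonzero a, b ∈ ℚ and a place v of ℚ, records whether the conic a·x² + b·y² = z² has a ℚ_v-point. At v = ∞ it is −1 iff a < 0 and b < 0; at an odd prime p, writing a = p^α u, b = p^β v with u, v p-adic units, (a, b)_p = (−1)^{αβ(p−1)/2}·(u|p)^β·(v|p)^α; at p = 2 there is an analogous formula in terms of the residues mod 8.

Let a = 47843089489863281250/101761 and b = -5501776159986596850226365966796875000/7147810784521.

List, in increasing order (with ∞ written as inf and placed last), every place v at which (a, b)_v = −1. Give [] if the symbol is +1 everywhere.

(a, b) ≡ (2, -107198) mod (ℚ^×)²; places V = {2, 3, 5, 7, 11, 13, 17, 19, 29, 31, ∞}.
(a,b)_29: α=-2, u≡19; β=-4, v≡2 (mod 29); (19|29)=-1, (2|29)=-1; sign (−1)^0·-1^-4·-1^-2 = +1.
(a,b)_2: α=1, β=3; u≡1, v≡1 (mod 8); ε(u)ε(v)=0·0, αω(v)=1·0, βω(u)=3·0; sum ≡ 0  ⇒  +1.
(a,b)_7: α=6, u≡2; β=9, v≡4 (mod 7); (2|7)=+1, (4|7)=+1; sign (−1)^0·+1^9·+1^6 = +1.
(a,b)_13: α=4, u≡8; β=5, v≡12 (mod 13); (8|13)=-1, (12|13)=+1; sign (−1)^0·-1^5·+1^4 = -1.
(a,b)_∞: sgn(2)=+, sgn(-107198)=−, so +1.
(a,b)_19: α=0, u≡8; β=1, v≡4 (mod 19); (8|19)=-1, (4|19)=+1; sign (−1)^0·-1^1·+1^0 = -1.
(a,b)_3: α=6, u≡2; β=12, v≡1 (mod 3); (2|3)=-1, (1|3)=+1; sign (−1)^0·-1^12·+1^6 = +1.
(a,b)_11: α=-2, u≡2; β=-2, v≡8 (mod 11); (2|11)=-1, (8|11)=-1; sign (−1)^0·-1^-2·-1^-2 = +1.
(a,b)_31: α=0, u≡4; β=3, v≡5 (mod 31); (4|31)=+1, (5|31)=+1; sign (−1)^0·+1^3·+1^0 = +1.
(a,b)_5: α=10, u≡2; β=16, v≡3 (mod 5); (2|5)=-1, (3|5)=-1; sign (−1)^0·-1^16·-1^10 = +1.
(a,b)_17: α=0, u≡1; β=-4, v≡4 (mod 17); (1|17)=+1, (4|17)=+1; sign (−1)^0·+1^-4·+1^0 = +1.
|Ram(2, -107198)| = 2, even; anisotropic at {13, 19}.

[13, 19]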